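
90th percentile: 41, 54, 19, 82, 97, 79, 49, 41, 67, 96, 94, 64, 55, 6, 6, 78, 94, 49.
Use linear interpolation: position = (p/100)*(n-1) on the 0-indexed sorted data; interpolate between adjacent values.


Sorted: 6, 6, 19, 41, 41, 49, 49, 54, 55, 64, 67, 78, 79, 82, 94, 94, 96, 97
n = 18
Index = 90/100 * 17 = 15.3000
Lower = data[15] = 94, Upper = data[16] = 96
P90 = 94 + 0.3000*(2) = 94.6000

P90 = 94.6000


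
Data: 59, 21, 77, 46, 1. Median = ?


Sorted: 1, 21, 46, 59, 77
n = 5 (odd)
Middle value = 46

Median = 46


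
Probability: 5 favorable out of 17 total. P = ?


P = 5/17 = 0.2941

P = 0.2941


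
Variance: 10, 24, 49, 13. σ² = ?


Mean = 24.0000
Squared deviations: 196.0000, 0, 625.0000, 121.0000
Sum = 942.0000
Variance = 942.0000/4 = 235.5000

Variance = 235.5000


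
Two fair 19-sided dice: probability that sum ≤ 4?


Total outcomes = 19×19 = 361
Favorable (sum ≤ 4): 6
P = 6/361 = 0.0166

P = 0.0166


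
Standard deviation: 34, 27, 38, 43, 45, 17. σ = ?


Mean = 34.0000
Variance = 92.6667
SD = sqrt(92.6667) = 9.6264

SD = 9.6264


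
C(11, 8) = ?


C(11,8) = 11!/(8! × 3!)
= 39916800/(40320 × 6)
= 165

C(11,8) = 165


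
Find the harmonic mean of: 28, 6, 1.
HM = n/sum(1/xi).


Sum of reciprocals = 1/28 + 1/6 + 1/1 = 1.202381
HM = 3/1.202381 = 2.4950

HM = 2.4950


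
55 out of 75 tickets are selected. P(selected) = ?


P = 55/75 = 0.7333

P = 0.7333


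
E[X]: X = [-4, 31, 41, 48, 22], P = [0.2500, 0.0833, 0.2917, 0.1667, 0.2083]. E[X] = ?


E[X] = -4*0.2500 + 31*0.0833 + 41*0.2917 + 48*0.1667 + 22*0.2083
= -1.0000 + 2.5823 + 11.9597 + 8.0016 + 4.5826
= 26.1262

E[X] = 26.1262


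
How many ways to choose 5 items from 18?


C(18,5) = 18!/(5! × 13!)
= 6402373705728000/(120 × 6227020800)
= 8568

C(18,5) = 8568


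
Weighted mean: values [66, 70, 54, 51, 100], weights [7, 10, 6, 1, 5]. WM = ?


Numerator = 66*7 + 70*10 + 54*6 + 51*1 + 100*5 = 2037
Denominator = 7 + 10 + 6 + 1 + 5 = 29
WM = 2037/29 = 70.2414

WM = 70.2414


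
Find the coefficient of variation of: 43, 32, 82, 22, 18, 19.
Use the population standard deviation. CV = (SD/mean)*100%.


Mean = 36.0000
SD = 22.3234
CV = (22.3234/36.0000)*100 = 62.0094%

CV = 62.0094%


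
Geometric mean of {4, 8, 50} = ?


Product = 4 × 8 × 50 = 1600
GM = 1600^(1/3) = 11.6961

GM = 11.6961


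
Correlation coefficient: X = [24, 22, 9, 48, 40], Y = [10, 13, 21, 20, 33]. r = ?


Mean X = 28.6000, Mean Y = 19.4000
SD X = 13.821722, SD Y = 7.964923
Cov = 44.160000
r = 44.160000/(13.821722*7.964923) = 0.4011

r = 0.4011


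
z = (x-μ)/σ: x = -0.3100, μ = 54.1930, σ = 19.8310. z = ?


z = (-0.3100 - 54.1930)/19.8310
= -54.5030/19.8310
= -2.7484

z = -2.7484


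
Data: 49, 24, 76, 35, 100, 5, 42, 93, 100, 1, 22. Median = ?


Sorted: 1, 5, 22, 24, 35, 42, 49, 76, 93, 100, 100
n = 11 (odd)
Middle value = 42

Median = 42


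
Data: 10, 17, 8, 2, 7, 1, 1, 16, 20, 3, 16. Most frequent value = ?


Frequencies: 1:2, 2:1, 3:1, 7:1, 8:1, 10:1, 16:2, 17:1, 20:1
Max frequency = 2
Mode = 1, 16

Mode = 1, 16


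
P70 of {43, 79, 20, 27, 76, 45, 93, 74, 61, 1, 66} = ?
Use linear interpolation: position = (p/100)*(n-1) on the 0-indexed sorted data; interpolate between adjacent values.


Sorted: 1, 20, 27, 43, 45, 61, 66, 74, 76, 79, 93
n = 11
Index = 70/100 * 10 = 7.0000
Lower = data[7] = 74, Upper = data[8] = 76
P70 = 74 + 0*(2) = 74.0000

P70 = 74.0000


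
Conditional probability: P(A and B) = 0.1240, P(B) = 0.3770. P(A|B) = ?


P(A|B) = 0.1240/0.3770 = 0.3289

P(A|B) = 0.3289


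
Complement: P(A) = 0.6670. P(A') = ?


P(not A) = 1 - 0.6670 = 0.3330

P(not A) = 0.3330


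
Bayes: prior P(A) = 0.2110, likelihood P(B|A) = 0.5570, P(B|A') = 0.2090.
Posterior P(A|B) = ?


P(B) = P(B|A)*P(A) + P(B|A')*P(A')
= 0.5570*0.2110 + 0.2090*0.7890
= 0.117527 + 0.164901 = 0.282428
P(A|B) = 0.117527/0.282428 = 0.4161

P(A|B) = 0.4161


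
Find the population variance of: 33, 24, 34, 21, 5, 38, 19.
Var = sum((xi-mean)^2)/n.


Mean = 24.8571
Squared deviations: 66.3061, 0.7347, 83.5918, 14.8776, 394.3061, 172.7347, 34.3061
Sum = 766.8571
Variance = 766.8571/7 = 109.5510

Variance = 109.5510


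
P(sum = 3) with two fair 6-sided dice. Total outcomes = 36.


Total outcomes = 6×6 = 36
Favorable (sum = 3): 2
P = 2/36 = 0.0556

P = 0.0556


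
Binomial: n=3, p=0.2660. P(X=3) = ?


C(3,3) = 1
p^3 = 0.018821
(1-p)^0 = 1.000000
P = 1 * 0.018821 * 1.000000 = 0.0188

P(X=3) = 0.0188


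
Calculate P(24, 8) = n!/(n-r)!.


P(24,8) = 24!/16!
= 620448401733239439360000/20922789888000
= 29654190720

P(24,8) = 29654190720


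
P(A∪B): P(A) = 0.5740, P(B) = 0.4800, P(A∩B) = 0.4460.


P(A∪B) = 0.5740 + 0.4800 - 0.4460
= 1.0540 - 0.4460
= 0.6080

P(A∪B) = 0.6080


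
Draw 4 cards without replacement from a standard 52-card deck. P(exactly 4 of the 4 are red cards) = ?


Hypergeometric: P(X=4) = C(26,4)·C(26,0) / C(52,4)
= 14950 × 1 / 270725
= 14950/270725 = 0.0552

P = 0.0552


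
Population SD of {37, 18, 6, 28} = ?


Mean = 22.2500
Variance = 133.1875
SD = sqrt(133.1875) = 11.5407

SD = 11.5407


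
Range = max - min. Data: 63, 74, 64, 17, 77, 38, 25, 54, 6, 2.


Max = 77, Min = 2
Range = 77 - 2 = 75

Range = 75


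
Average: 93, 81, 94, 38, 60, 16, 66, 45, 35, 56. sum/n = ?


Sum = 93 + 81 + 94 + 38 + 60 + 16 + 66 + 45 + 35 + 56 = 584
n = 10
Mean = 584/10 = 58.4000

Mean = 58.4000


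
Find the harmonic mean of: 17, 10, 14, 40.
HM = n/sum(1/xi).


Sum of reciprocals = 1/17 + 1/10 + 1/14 + 1/40 = 0.255252
HM = 4/0.255252 = 15.6708

HM = 15.6708


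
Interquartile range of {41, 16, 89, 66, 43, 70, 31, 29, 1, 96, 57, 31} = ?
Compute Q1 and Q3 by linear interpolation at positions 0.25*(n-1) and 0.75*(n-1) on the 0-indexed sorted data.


Sorted: 1, 16, 29, 31, 31, 41, 43, 57, 66, 70, 89, 96
Q1 (25th %ile) = 30.5000
Q3 (75th %ile) = 67.0000
IQR = 67.0000 - 30.5000 = 36.5000

IQR = 36.5000


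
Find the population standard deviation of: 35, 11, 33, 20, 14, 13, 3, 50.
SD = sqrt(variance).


Mean = 22.3750
Variance = 212.9844
SD = sqrt(212.9844) = 14.5940

SD = 14.5940


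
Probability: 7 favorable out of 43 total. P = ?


P = 7/43 = 0.1628

P = 0.1628


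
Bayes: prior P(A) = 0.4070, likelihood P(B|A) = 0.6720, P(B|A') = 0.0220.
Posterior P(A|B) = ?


P(B) = P(B|A)*P(A) + P(B|A')*P(A')
= 0.6720*0.4070 + 0.0220*0.5930
= 0.273504 + 0.013046 = 0.286550
P(A|B) = 0.273504/0.286550 = 0.9545

P(A|B) = 0.9545


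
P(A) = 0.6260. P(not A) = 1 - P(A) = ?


P(not A) = 1 - 0.6260 = 0.3740

P(not A) = 0.3740


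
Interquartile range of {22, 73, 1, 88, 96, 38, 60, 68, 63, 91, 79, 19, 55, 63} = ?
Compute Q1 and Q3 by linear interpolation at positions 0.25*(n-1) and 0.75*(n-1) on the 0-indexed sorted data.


Sorted: 1, 19, 22, 38, 55, 60, 63, 63, 68, 73, 79, 88, 91, 96
Q1 (25th %ile) = 42.2500
Q3 (75th %ile) = 77.5000
IQR = 77.5000 - 42.2500 = 35.2500

IQR = 35.2500


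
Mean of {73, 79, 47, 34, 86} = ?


Sum = 73 + 79 + 47 + 34 + 86 = 319
n = 5
Mean = 319/5 = 63.8000

Mean = 63.8000


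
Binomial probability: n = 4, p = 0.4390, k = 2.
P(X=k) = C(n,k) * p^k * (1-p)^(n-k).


C(4,2) = 6
p^2 = 0.192721
(1-p)^2 = 0.314721
P = 6 * 0.192721 * 0.314721 = 0.3639

P(X=2) = 0.3639


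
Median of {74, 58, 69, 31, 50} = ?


Sorted: 31, 50, 58, 69, 74
n = 5 (odd)
Middle value = 58

Median = 58


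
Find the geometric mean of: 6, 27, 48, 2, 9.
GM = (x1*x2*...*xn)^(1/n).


Product = 6 × 27 × 48 × 2 × 9 = 139968
GM = 139968^(1/5) = 10.6956

GM = 10.6956


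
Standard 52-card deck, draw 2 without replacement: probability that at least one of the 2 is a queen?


P(at least one) = 1 - P(none)
P(none) = (48/52) × (47/51) = 0.850679
P(at least one) = 1 - 0.850679 = 0.1493

P = 0.1493


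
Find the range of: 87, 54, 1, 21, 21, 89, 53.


Max = 89, Min = 1
Range = 89 - 1 = 88

Range = 88


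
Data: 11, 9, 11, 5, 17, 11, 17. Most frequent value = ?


Frequencies: 5:1, 9:1, 11:3, 17:2
Max frequency = 3
Mode = 11

Mode = 11


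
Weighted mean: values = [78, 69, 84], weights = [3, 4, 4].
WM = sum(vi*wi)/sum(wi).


Numerator = 78*3 + 69*4 + 84*4 = 846
Denominator = 3 + 4 + 4 = 11
WM = 846/11 = 76.9091

WM = 76.9091


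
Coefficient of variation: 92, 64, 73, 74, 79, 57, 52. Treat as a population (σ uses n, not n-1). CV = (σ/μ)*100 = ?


Mean = 70.1429
SD = 12.6427
CV = (12.6427/70.1429)*100 = 18.0242%

CV = 18.0242%


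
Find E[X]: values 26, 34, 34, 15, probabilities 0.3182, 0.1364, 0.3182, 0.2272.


E[X] = 26*0.3182 + 34*0.1364 + 34*0.3182 + 15*0.2272
= 8.2732 + 4.6376 + 10.8188 + 3.4080
= 27.1376

E[X] = 27.1376


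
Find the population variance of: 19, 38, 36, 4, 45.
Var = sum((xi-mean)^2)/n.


Mean = 28.4000
Squared deviations: 88.3600, 92.1600, 57.7600, 595.3600, 275.5600
Sum = 1109.2000
Variance = 1109.2000/5 = 221.8400

Variance = 221.8400


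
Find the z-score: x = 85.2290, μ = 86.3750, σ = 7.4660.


z = (85.2290 - 86.3750)/7.4660
= -1.1460/7.4660
= -0.1535

z = -0.1535


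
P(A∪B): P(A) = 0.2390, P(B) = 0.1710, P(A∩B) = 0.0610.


P(A∪B) = 0.2390 + 0.1710 - 0.0610
= 0.4100 - 0.0610
= 0.3490

P(A∪B) = 0.3490


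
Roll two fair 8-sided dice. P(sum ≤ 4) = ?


Total outcomes = 8×8 = 64
Favorable (sum ≤ 4): 6
P = 6/64 = 0.0938

P = 0.0938


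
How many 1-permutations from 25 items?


P(25,1) = 25!/24!
= 15511210043330985984000000/620448401733239439360000
= 25

P(25,1) = 25


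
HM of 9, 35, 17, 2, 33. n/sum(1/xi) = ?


Sum of reciprocals = 1/9 + 1/35 + 1/17 + 1/2 + 1/33 = 0.728809
HM = 5/0.728809 = 6.8605

HM = 6.8605


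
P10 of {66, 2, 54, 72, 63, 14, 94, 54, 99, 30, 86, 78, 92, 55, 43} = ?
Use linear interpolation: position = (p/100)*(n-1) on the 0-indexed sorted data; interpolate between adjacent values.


Sorted: 2, 14, 30, 43, 54, 54, 55, 63, 66, 72, 78, 86, 92, 94, 99
n = 15
Index = 10/100 * 14 = 1.4000
Lower = data[1] = 14, Upper = data[2] = 30
P10 = 14 + 0.4000*(16) = 20.4000

P10 = 20.4000


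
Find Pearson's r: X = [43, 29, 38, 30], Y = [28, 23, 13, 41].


Mean X = 35.0000, Mean Y = 26.2500
SD X = 5.787918, SD Y = 10.084022
Cov = -20.000000
r = -20.000000/(5.787918*10.084022) = -0.3427

r = -0.3427


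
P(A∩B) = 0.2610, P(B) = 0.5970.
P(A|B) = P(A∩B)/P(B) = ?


P(A|B) = 0.2610/0.5970 = 0.4372

P(A|B) = 0.4372


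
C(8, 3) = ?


C(8,3) = 8!/(3! × 5!)
= 40320/(6 × 120)
= 56

C(8,3) = 56


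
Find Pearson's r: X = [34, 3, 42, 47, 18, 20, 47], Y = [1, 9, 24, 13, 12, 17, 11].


Mean X = 30.1429, Mean Y = 12.4286
SD X = 15.633559, SD Y = 6.543419
Cov = 18.653061
r = 18.653061/(15.633559*6.543419) = 0.1823

r = 0.1823


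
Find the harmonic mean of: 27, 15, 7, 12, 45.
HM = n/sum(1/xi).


Sum of reciprocals = 1/27 + 1/15 + 1/7 + 1/12 + 1/45 = 0.352116
HM = 5/0.352116 = 14.1998

HM = 14.1998


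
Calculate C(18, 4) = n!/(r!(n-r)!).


C(18,4) = 18!/(4! × 14!)
= 6402373705728000/(24 × 87178291200)
= 3060

C(18,4) = 3060


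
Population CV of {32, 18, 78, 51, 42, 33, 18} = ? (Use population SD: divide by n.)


Mean = 38.8571
SD = 19.4233
CV = (19.4233/38.8571)*100 = 49.9865%

CV = 49.9865%


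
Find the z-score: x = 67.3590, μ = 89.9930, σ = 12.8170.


z = (67.3590 - 89.9930)/12.8170
= -22.6340/12.8170
= -1.7659

z = -1.7659


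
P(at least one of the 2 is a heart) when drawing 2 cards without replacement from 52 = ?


P(at least one) = 1 - P(none)
P(none) = (39/52) × (38/51) = 0.558824
P(at least one) = 1 - 0.558824 = 0.4412

P = 0.4412


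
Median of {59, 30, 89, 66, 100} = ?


Sorted: 30, 59, 66, 89, 100
n = 5 (odd)
Middle value = 66

Median = 66


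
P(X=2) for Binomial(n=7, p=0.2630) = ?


C(7,2) = 21
p^2 = 0.069169
(1-p)^5 = 0.217439
P = 21 * 0.069169 * 0.217439 = 0.3158

P(X=2) = 0.3158


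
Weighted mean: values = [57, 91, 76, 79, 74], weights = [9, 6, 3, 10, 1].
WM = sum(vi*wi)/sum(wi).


Numerator = 57*9 + 91*6 + 76*3 + 79*10 + 74*1 = 2151
Denominator = 9 + 6 + 3 + 10 + 1 = 29
WM = 2151/29 = 74.1724

WM = 74.1724


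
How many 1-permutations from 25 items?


P(25,1) = 25!/24!
= 15511210043330985984000000/620448401733239439360000
= 25

P(25,1) = 25


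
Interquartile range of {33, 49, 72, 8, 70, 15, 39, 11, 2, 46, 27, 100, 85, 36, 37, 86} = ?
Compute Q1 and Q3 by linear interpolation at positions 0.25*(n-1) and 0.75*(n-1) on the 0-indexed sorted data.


Sorted: 2, 8, 11, 15, 27, 33, 36, 37, 39, 46, 49, 70, 72, 85, 86, 100
Q1 (25th %ile) = 24.0000
Q3 (75th %ile) = 70.5000
IQR = 70.5000 - 24.0000 = 46.5000

IQR = 46.5000


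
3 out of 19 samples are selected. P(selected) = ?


P = 3/19 = 0.1579

P = 0.1579


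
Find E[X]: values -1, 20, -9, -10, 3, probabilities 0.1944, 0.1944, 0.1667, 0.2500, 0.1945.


E[X] = -1*0.1944 + 20*0.1944 - 9*0.1667 - 10*0.2500 + 3*0.1945
= -0.1944 + 3.8880 - 1.5003 - 2.5000 + 0.5835
= 0.2768

E[X] = 0.2768


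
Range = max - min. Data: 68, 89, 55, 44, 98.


Max = 98, Min = 44
Range = 98 - 44 = 54

Range = 54


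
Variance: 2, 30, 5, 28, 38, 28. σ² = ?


Mean = 21.8333
Squared deviations: 393.3611, 66.6944, 283.3611, 38.0278, 261.3611, 38.0278
Sum = 1080.8333
Variance = 1080.8333/6 = 180.1389

Variance = 180.1389


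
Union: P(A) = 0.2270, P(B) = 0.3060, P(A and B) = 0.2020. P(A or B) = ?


P(A∪B) = 0.2270 + 0.3060 - 0.2020
= 0.5330 - 0.2020
= 0.3310

P(A∪B) = 0.3310


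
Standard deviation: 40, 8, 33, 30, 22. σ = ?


Mean = 26.6000
Variance = 119.8400
SD = sqrt(119.8400) = 10.9471

SD = 10.9471


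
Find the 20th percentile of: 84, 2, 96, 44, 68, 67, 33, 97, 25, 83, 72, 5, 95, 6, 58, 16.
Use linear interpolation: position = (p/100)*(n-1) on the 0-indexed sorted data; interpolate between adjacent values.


Sorted: 2, 5, 6, 16, 25, 33, 44, 58, 67, 68, 72, 83, 84, 95, 96, 97
n = 16
Index = 20/100 * 15 = 3.0000
Lower = data[3] = 16, Upper = data[4] = 25
P20 = 16 + 0*(9) = 16.0000

P20 = 16.0000


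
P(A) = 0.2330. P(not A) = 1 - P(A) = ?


P(not A) = 1 - 0.2330 = 0.7670

P(not A) = 0.7670


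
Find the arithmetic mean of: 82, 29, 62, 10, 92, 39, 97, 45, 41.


Sum = 82 + 29 + 62 + 10 + 92 + 39 + 97 + 45 + 41 = 497
n = 9
Mean = 497/9 = 55.2222

Mean = 55.2222


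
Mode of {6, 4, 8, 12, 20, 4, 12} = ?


Frequencies: 4:2, 6:1, 8:1, 12:2, 20:1
Max frequency = 2
Mode = 4, 12

Mode = 4, 12


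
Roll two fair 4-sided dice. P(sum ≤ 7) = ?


Total outcomes = 4×4 = 16
Favorable (sum ≤ 7): 15
P = 15/16 = 0.9375

P = 0.9375


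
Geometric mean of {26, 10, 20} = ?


Product = 26 × 10 × 20 = 5200
GM = 5200^(1/3) = 17.3248

GM = 17.3248


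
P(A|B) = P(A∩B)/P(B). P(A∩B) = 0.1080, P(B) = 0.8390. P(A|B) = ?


P(A|B) = 0.1080/0.8390 = 0.1287

P(A|B) = 0.1287


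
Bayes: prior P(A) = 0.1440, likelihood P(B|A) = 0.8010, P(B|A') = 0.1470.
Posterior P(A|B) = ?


P(B) = P(B|A)*P(A) + P(B|A')*P(A')
= 0.8010*0.1440 + 0.1470*0.8560
= 0.115344 + 0.125832 = 0.241176
P(A|B) = 0.115344/0.241176 = 0.4783

P(A|B) = 0.4783


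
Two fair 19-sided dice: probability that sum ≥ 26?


Total outcomes = 19×19 = 361
Favorable (sum ≥ 26): 91
P = 91/361 = 0.2521

P = 0.2521


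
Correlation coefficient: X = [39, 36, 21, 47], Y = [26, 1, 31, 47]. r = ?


Mean X = 35.7500, Mean Y = 26.2500
SD X = 9.417404, SD Y = 16.513252
Cov = 39.062500
r = 39.062500/(9.417404*16.513252) = 0.2512

r = 0.2512


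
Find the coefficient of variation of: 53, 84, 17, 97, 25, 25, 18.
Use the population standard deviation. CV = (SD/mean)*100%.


Mean = 45.5714
SD = 30.7053
CV = (30.7053/45.5714)*100 = 67.3784%

CV = 67.3784%


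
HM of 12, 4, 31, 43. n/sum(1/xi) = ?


Sum of reciprocals = 1/12 + 1/4 + 1/31 + 1/43 = 0.388847
HM = 4/0.388847 = 10.2868

HM = 10.2868


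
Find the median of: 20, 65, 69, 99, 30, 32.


Sorted: 20, 30, 32, 65, 69, 99
n = 6 (even)
Middle values: 32 and 65
Median = (32+65)/2 = 48.5000

Median = 48.5000


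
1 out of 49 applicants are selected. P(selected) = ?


P = 1/49 = 0.0204

P = 0.0204


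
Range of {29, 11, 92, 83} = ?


Max = 92, Min = 11
Range = 92 - 11 = 81

Range = 81


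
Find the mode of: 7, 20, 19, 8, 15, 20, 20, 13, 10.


Frequencies: 7:1, 8:1, 10:1, 13:1, 15:1, 19:1, 20:3
Max frequency = 3
Mode = 20

Mode = 20


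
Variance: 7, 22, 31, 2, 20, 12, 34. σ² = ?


Mean = 18.2857
Squared deviations: 127.3673, 13.7959, 161.6531, 265.2245, 2.9388, 39.5102, 246.9388
Sum = 857.4286
Variance = 857.4286/7 = 122.4898

Variance = 122.4898


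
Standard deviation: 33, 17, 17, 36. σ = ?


Mean = 25.7500
Variance = 77.6875
SD = sqrt(77.6875) = 8.8141

SD = 8.8141


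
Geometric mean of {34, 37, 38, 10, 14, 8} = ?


Product = 34 × 37 × 38 × 10 × 14 × 8 = 53540480
GM = 53540480^(1/6) = 19.4139

GM = 19.4139


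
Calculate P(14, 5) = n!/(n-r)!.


P(14,5) = 14!/9!
= 87178291200/362880
= 240240

P(14,5) = 240240


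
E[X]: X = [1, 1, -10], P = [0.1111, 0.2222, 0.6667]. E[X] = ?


E[X] = 1*0.1111 + 1*0.2222 - 10*0.6667
= 0.1111 + 0.2222 - 6.6670
= -6.3337

E[X] = -6.3337


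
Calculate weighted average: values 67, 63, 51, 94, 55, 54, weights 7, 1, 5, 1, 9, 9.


Numerator = 67*7 + 63*1 + 51*5 + 94*1 + 55*9 + 54*9 = 1862
Denominator = 7 + 1 + 5 + 1 + 9 + 9 = 32
WM = 1862/32 = 58.1875

WM = 58.1875


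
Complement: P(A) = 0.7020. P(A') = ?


P(not A) = 1 - 0.7020 = 0.2980

P(not A) = 0.2980


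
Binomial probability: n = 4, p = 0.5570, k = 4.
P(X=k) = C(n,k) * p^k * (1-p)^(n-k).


C(4,4) = 1
p^4 = 0.096254
(1-p)^0 = 1.000000
P = 1 * 0.096254 * 1.000000 = 0.0963

P(X=4) = 0.0963


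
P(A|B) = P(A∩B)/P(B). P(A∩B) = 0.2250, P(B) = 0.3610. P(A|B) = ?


P(A|B) = 0.2250/0.3610 = 0.6233

P(A|B) = 0.6233


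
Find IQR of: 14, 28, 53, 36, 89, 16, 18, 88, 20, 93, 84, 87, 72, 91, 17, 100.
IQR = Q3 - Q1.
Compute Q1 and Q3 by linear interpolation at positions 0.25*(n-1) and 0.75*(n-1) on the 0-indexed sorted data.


Sorted: 14, 16, 17, 18, 20, 28, 36, 53, 72, 84, 87, 88, 89, 91, 93, 100
Q1 (25th %ile) = 19.5000
Q3 (75th %ile) = 88.2500
IQR = 88.2500 - 19.5000 = 68.7500

IQR = 68.7500


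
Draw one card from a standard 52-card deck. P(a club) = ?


13 clubs in 52 cards
P = 13/52 = 0.2500

P = 0.2500


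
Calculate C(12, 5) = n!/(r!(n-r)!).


C(12,5) = 12!/(5! × 7!)
= 479001600/(120 × 5040)
= 792

C(12,5) = 792


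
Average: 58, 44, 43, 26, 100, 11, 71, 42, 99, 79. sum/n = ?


Sum = 58 + 44 + 43 + 26 + 100 + 11 + 71 + 42 + 99 + 79 = 573
n = 10
Mean = 573/10 = 57.3000

Mean = 57.3000


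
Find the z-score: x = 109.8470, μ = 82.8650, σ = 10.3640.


z = (109.8470 - 82.8650)/10.3640
= 26.9820/10.3640
= 2.6034

z = 2.6034


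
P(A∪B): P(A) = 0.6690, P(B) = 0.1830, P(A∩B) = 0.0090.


P(A∪B) = 0.6690 + 0.1830 - 0.0090
= 0.8520 - 0.0090
= 0.8430

P(A∪B) = 0.8430


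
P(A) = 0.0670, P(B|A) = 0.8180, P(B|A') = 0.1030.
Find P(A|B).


P(B) = P(B|A)*P(A) + P(B|A')*P(A')
= 0.8180*0.0670 + 0.1030*0.9330
= 0.054806 + 0.096099 = 0.150905
P(A|B) = 0.054806/0.150905 = 0.3632

P(A|B) = 0.3632


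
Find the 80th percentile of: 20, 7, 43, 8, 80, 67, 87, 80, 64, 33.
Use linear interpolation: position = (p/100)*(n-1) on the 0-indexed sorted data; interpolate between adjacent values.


Sorted: 7, 8, 20, 33, 43, 64, 67, 80, 80, 87
n = 10
Index = 80/100 * 9 = 7.2000
Lower = data[7] = 80, Upper = data[8] = 80
P80 = 80 + 0.2000*(0) = 80.0000

P80 = 80.0000


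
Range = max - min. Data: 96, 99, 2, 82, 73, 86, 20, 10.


Max = 99, Min = 2
Range = 99 - 2 = 97

Range = 97


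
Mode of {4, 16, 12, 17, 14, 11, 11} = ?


Frequencies: 4:1, 11:2, 12:1, 14:1, 16:1, 17:1
Max frequency = 2
Mode = 11

Mode = 11


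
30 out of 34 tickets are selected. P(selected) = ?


P = 30/34 = 0.8824

P = 0.8824


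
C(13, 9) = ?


C(13,9) = 13!/(9! × 4!)
= 6227020800/(362880 × 24)
= 715

C(13,9) = 715


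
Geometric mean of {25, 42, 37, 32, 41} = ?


Product = 25 × 42 × 37 × 32 × 41 = 50971200
GM = 50971200^(1/5) = 34.7908

GM = 34.7908


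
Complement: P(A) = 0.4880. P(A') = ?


P(not A) = 1 - 0.4880 = 0.5120

P(not A) = 0.5120


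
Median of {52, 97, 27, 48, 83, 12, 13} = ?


Sorted: 12, 13, 27, 48, 52, 83, 97
n = 7 (odd)
Middle value = 48

Median = 48


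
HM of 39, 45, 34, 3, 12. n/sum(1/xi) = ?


Sum of reciprocals = 1/39 + 1/45 + 1/34 + 1/3 + 1/12 = 0.493942
HM = 5/0.493942 = 10.1227

HM = 10.1227


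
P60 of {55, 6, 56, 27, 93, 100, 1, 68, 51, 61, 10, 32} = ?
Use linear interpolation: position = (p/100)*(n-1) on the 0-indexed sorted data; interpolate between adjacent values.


Sorted: 1, 6, 10, 27, 32, 51, 55, 56, 61, 68, 93, 100
n = 12
Index = 60/100 * 11 = 6.6000
Lower = data[6] = 55, Upper = data[7] = 56
P60 = 55 + 0.6000*(1) = 55.6000

P60 = 55.6000


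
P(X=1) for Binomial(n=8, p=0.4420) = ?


C(8,1) = 8
p^1 = 0.442000
(1-p)^7 = 0.016844
P = 8 * 0.442000 * 0.016844 = 0.0596

P(X=1) = 0.0596


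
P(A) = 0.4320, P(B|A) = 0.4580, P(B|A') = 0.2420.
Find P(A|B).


P(B) = P(B|A)*P(A) + P(B|A')*P(A')
= 0.4580*0.4320 + 0.2420*0.5680
= 0.197856 + 0.137456 = 0.335312
P(A|B) = 0.197856/0.335312 = 0.5901

P(A|B) = 0.5901


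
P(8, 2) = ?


P(8,2) = 8!/6!
= 40320/720
= 56

P(8,2) = 56


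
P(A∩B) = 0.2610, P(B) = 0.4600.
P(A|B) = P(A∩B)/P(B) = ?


P(A|B) = 0.2610/0.4600 = 0.5674

P(A|B) = 0.5674


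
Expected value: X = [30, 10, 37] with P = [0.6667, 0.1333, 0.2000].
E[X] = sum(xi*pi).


E[X] = 30*0.6667 + 10*0.1333 + 37*0.2000
= 20.0010 + 1.3330 + 7.4000
= 28.7340

E[X] = 28.7340


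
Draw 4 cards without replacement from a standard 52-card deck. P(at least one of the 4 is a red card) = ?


P(at least one) = 1 - P(none)
P(none) = (26/52) × (25/51) × (24/50) × (23/49) = 0.055222
P(at least one) = 1 - 0.055222 = 0.9448

P = 0.9448


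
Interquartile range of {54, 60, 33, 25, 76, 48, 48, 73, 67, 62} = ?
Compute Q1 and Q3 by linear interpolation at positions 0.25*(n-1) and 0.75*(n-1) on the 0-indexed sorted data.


Sorted: 25, 33, 48, 48, 54, 60, 62, 67, 73, 76
Q1 (25th %ile) = 48.0000
Q3 (75th %ile) = 65.7500
IQR = 65.7500 - 48.0000 = 17.7500

IQR = 17.7500


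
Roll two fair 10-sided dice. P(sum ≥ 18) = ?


Total outcomes = 10×10 = 100
Favorable (sum ≥ 18): 6
P = 6/100 = 0.0600

P = 0.0600


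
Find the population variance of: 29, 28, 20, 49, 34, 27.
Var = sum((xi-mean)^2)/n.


Mean = 31.1667
Squared deviations: 4.6944, 10.0278, 124.6944, 318.0278, 8.0278, 17.3611
Sum = 482.8333
Variance = 482.8333/6 = 80.4722

Variance = 80.4722


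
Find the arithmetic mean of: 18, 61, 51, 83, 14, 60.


Sum = 18 + 61 + 51 + 83 + 14 + 60 = 287
n = 6
Mean = 287/6 = 47.8333

Mean = 47.8333


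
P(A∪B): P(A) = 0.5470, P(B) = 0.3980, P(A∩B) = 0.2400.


P(A∪B) = 0.5470 + 0.3980 - 0.2400
= 0.9450 - 0.2400
= 0.7050

P(A∪B) = 0.7050


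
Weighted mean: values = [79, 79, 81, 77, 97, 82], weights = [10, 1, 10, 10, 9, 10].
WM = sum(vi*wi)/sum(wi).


Numerator = 79*10 + 79*1 + 81*10 + 77*10 + 97*9 + 82*10 = 4142
Denominator = 10 + 1 + 10 + 10 + 9 + 10 = 50
WM = 4142/50 = 82.8400

WM = 82.8400


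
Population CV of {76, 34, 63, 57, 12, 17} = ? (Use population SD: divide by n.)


Mean = 43.1667
SD = 23.8147
CV = (23.8147/43.1667)*100 = 55.1691%

CV = 55.1691%


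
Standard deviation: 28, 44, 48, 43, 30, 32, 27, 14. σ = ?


Mean = 33.2500
Variance = 109.6875
SD = sqrt(109.6875) = 10.4732

SD = 10.4732


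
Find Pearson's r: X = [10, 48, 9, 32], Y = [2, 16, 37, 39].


Mean X = 24.7500, Mean Y = 23.5000
SD X = 16.269219, SD Y = 15.337862
Cov = 10.625000
r = 10.625000/(16.269219*15.337862) = 0.0426

r = 0.0426


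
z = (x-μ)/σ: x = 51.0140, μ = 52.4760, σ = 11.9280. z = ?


z = (51.0140 - 52.4760)/11.9280
= -1.4620/11.9280
= -0.1226

z = -0.1226


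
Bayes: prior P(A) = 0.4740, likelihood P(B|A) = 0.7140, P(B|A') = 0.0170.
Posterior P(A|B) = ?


P(B) = P(B|A)*P(A) + P(B|A')*P(A')
= 0.7140*0.4740 + 0.0170*0.5260
= 0.338436 + 0.008942 = 0.347378
P(A|B) = 0.338436/0.347378 = 0.9743

P(A|B) = 0.9743


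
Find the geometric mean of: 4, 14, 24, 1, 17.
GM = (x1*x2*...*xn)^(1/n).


Product = 4 × 14 × 24 × 1 × 17 = 22848
GM = 22848^(1/5) = 7.4434

GM = 7.4434


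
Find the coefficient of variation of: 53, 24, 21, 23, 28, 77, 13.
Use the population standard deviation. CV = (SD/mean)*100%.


Mean = 34.1429
SD = 20.9655
CV = (20.9655/34.1429)*100 = 61.4051%

CV = 61.4051%


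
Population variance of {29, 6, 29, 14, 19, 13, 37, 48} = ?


Mean = 24.3750
Squared deviations: 21.3906, 337.6406, 21.3906, 107.6406, 28.8906, 129.3906, 159.3906, 558.1406
Sum = 1363.8750
Variance = 1363.8750/8 = 170.4844

Variance = 170.4844


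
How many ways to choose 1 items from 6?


C(6,1) = 6!/(1! × 5!)
= 720/(1 × 120)
= 6

C(6,1) = 6


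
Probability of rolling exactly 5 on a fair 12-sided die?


Favorable outcomes (roll = 5): 1
Total outcomes = 12
P = 1/12 = 0.0833

P = 0.0833


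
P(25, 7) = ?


P(25,7) = 25!/18!
= 15511210043330985984000000/6402373705728000
= 2422728000

P(25,7) = 2422728000


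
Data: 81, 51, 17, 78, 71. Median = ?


Sorted: 17, 51, 71, 78, 81
n = 5 (odd)
Middle value = 71

Median = 71


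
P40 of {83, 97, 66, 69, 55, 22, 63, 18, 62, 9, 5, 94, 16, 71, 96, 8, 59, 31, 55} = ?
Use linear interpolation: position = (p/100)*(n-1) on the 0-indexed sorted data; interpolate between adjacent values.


Sorted: 5, 8, 9, 16, 18, 22, 31, 55, 55, 59, 62, 63, 66, 69, 71, 83, 94, 96, 97
n = 19
Index = 40/100 * 18 = 7.2000
Lower = data[7] = 55, Upper = data[8] = 55
P40 = 55 + 0.2000*(0) = 55.0000

P40 = 55.0000


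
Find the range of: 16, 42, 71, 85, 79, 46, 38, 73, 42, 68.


Max = 85, Min = 16
Range = 85 - 16 = 69

Range = 69


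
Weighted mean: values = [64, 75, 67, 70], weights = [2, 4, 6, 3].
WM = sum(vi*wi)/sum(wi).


Numerator = 64*2 + 75*4 + 67*6 + 70*3 = 1040
Denominator = 2 + 4 + 6 + 3 = 15
WM = 1040/15 = 69.3333

WM = 69.3333


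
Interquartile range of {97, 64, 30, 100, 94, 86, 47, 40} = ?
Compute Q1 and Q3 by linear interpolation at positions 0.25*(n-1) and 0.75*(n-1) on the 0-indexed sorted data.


Sorted: 30, 40, 47, 64, 86, 94, 97, 100
Q1 (25th %ile) = 45.2500
Q3 (75th %ile) = 94.7500
IQR = 94.7500 - 45.2500 = 49.5000

IQR = 49.5000


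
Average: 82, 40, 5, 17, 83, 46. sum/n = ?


Sum = 82 + 40 + 5 + 17 + 83 + 46 = 273
n = 6
Mean = 273/6 = 45.5000

Mean = 45.5000


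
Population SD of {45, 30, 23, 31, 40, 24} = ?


Mean = 32.1667
Variance = 63.8056
SD = sqrt(63.8056) = 7.9878

SD = 7.9878


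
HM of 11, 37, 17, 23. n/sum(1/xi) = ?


Sum of reciprocals = 1/11 + 1/37 + 1/17 + 1/23 = 0.220238
HM = 4/0.220238 = 18.1622

HM = 18.1622


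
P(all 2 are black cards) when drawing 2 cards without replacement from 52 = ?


P(all black cards) = (26/52) × (25/51)
= 0.2451

P = 0.2451


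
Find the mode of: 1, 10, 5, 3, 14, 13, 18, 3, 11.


Frequencies: 1:1, 3:2, 5:1, 10:1, 11:1, 13:1, 14:1, 18:1
Max frequency = 2
Mode = 3

Mode = 3


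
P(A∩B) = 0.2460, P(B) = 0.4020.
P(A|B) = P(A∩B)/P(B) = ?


P(A|B) = 0.2460/0.4020 = 0.6119

P(A|B) = 0.6119


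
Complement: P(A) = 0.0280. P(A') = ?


P(not A) = 1 - 0.0280 = 0.9720

P(not A) = 0.9720


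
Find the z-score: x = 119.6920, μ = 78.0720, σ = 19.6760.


z = (119.6920 - 78.0720)/19.6760
= 41.6200/19.6760
= 2.1153

z = 2.1153


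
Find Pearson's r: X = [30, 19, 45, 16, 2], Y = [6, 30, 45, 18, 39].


Mean X = 22.4000, Mean Y = 27.6000
SD X = 14.402778, SD Y = 14.122323
Cov = 9.960000
r = 9.960000/(14.402778*14.122323) = 0.0490

r = 0.0490


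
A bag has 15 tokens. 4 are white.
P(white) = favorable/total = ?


P = 4/15 = 0.2667

P = 0.2667


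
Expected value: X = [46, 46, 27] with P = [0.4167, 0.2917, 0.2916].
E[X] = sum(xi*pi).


E[X] = 46*0.4167 + 46*0.2917 + 27*0.2916
= 19.1682 + 13.4182 + 7.8732
= 40.4596

E[X] = 40.4596


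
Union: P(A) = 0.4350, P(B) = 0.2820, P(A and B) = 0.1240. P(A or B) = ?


P(A∪B) = 0.4350 + 0.2820 - 0.1240
= 0.7170 - 0.1240
= 0.5930

P(A∪B) = 0.5930


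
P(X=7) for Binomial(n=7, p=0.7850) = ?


C(7,7) = 1
p^7 = 0.183691
(1-p)^0 = 1.000000
P = 1 * 0.183691 * 1.000000 = 0.1837

P(X=7) = 0.1837


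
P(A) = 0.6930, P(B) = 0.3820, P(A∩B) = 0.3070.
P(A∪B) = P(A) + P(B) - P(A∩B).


P(A∪B) = 0.6930 + 0.3820 - 0.3070
= 1.0750 - 0.3070
= 0.7680

P(A∪B) = 0.7680


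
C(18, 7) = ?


C(18,7) = 18!/(7! × 11!)
= 6402373705728000/(5040 × 39916800)
= 31824

C(18,7) = 31824


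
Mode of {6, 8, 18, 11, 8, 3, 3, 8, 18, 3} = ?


Frequencies: 3:3, 6:1, 8:3, 11:1, 18:2
Max frequency = 3
Mode = 3, 8

Mode = 3, 8


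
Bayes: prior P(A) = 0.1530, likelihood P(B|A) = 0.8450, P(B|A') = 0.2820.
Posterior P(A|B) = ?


P(B) = P(B|A)*P(A) + P(B|A')*P(A')
= 0.8450*0.1530 + 0.2820*0.8470
= 0.129285 + 0.238854 = 0.368139
P(A|B) = 0.129285/0.368139 = 0.3512

P(A|B) = 0.3512


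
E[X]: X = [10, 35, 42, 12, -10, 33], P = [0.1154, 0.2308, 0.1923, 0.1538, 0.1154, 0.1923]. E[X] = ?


E[X] = 10*0.1154 + 35*0.2308 + 42*0.1923 + 12*0.1538 - 10*0.1154 + 33*0.1923
= 1.1540 + 8.0780 + 8.0766 + 1.8456 - 1.1540 + 6.3459
= 24.3461

E[X] = 24.3461


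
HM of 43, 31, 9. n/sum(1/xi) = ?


Sum of reciprocals = 1/43 + 1/31 + 1/9 = 0.166625
HM = 3/0.166625 = 18.0045

HM = 18.0045


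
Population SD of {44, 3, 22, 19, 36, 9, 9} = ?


Mean = 20.2857
Variance = 195.3469
SD = sqrt(195.3469) = 13.9767

SD = 13.9767


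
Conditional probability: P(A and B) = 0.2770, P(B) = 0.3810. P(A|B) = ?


P(A|B) = 0.2770/0.3810 = 0.7270

P(A|B) = 0.7270


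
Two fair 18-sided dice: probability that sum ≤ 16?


Total outcomes = 18×18 = 324
Favorable (sum ≤ 16): 120
P = 120/324 = 0.3704

P = 0.3704


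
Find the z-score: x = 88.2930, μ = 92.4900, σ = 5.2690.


z = (88.2930 - 92.4900)/5.2690
= -4.1970/5.2690
= -0.7965

z = -0.7965


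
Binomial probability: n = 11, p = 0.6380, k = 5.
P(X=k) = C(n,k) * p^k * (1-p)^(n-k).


C(11,5) = 462
p^5 = 0.105707
(1-p)^6 = 0.002250
P = 462 * 0.105707 * 0.002250 = 0.1099

P(X=5) = 0.1099


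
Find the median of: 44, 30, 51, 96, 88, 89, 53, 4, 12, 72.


Sorted: 4, 12, 30, 44, 51, 53, 72, 88, 89, 96
n = 10 (even)
Middle values: 51 and 53
Median = (51+53)/2 = 52.0000

Median = 52.0000


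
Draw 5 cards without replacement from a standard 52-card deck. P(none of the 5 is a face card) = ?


P(no face cards) = (40/52) × (39/51) × (38/50) × (37/49) × (36/48)
= 0.2532

P = 0.2532


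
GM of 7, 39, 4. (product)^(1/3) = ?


Product = 7 × 39 × 4 = 1092
GM = 1092^(1/3) = 10.2977

GM = 10.2977


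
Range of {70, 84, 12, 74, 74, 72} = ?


Max = 84, Min = 12
Range = 84 - 12 = 72

Range = 72


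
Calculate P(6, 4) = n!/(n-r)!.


P(6,4) = 6!/2!
= 720/2
= 360

P(6,4) = 360


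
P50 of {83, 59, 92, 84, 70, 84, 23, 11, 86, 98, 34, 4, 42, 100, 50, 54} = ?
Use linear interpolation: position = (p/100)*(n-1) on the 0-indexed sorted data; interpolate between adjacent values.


Sorted: 4, 11, 23, 34, 42, 50, 54, 59, 70, 83, 84, 84, 86, 92, 98, 100
n = 16
Index = 50/100 * 15 = 7.5000
Lower = data[7] = 59, Upper = data[8] = 70
P50 = 59 + 0.5000*(11) = 64.5000

P50 = 64.5000


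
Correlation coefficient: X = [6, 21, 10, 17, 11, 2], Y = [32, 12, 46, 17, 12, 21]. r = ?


Mean X = 11.1667, Mean Y = 23.3333
SD X = 6.361778, SD Y = 12.188337
Cov = -32.722222
r = -32.722222/(6.361778*12.188337) = -0.4220

r = -0.4220


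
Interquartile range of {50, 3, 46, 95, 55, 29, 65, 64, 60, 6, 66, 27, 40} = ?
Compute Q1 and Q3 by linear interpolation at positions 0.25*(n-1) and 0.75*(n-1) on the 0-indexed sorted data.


Sorted: 3, 6, 27, 29, 40, 46, 50, 55, 60, 64, 65, 66, 95
Q1 (25th %ile) = 29.0000
Q3 (75th %ile) = 64.0000
IQR = 64.0000 - 29.0000 = 35.0000

IQR = 35.0000


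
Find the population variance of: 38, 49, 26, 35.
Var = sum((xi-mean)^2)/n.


Mean = 37.0000
Squared deviations: 1.0000, 144.0000, 121.0000, 4.0000
Sum = 270.0000
Variance = 270.0000/4 = 67.5000

Variance = 67.5000


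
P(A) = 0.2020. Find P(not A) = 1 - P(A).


P(not A) = 1 - 0.2020 = 0.7980

P(not A) = 0.7980


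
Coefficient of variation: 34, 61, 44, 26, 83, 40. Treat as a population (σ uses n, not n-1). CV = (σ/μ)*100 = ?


Mean = 48.0000
SD = 18.9473
CV = (18.9473/48.0000)*100 = 39.4735%

CV = 39.4735%


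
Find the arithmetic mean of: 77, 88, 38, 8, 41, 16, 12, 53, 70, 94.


Sum = 77 + 88 + 38 + 8 + 41 + 16 + 12 + 53 + 70 + 94 = 497
n = 10
Mean = 497/10 = 49.7000

Mean = 49.7000


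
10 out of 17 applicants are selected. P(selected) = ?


P = 10/17 = 0.5882

P = 0.5882


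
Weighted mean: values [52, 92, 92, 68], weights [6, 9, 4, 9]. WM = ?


Numerator = 52*6 + 92*9 + 92*4 + 68*9 = 2120
Denominator = 6 + 9 + 4 + 9 = 28
WM = 2120/28 = 75.7143

WM = 75.7143


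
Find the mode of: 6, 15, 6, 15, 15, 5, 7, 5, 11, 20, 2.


Frequencies: 2:1, 5:2, 6:2, 7:1, 11:1, 15:3, 20:1
Max frequency = 3
Mode = 15

Mode = 15


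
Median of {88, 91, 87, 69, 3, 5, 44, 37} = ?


Sorted: 3, 5, 37, 44, 69, 87, 88, 91
n = 8 (even)
Middle values: 44 and 69
Median = (44+69)/2 = 56.5000

Median = 56.5000


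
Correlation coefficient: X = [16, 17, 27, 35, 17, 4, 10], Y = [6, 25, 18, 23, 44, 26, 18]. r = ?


Mean X = 18.0000, Mean Y = 22.8571
SD X = 9.531901, SD Y = 10.642617
Cov = -5.142857
r = -5.142857/(9.531901*10.642617) = -0.0507

r = -0.0507


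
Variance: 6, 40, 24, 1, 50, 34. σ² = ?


Mean = 25.8333
Squared deviations: 393.3611, 200.6944, 3.3611, 616.6944, 584.0278, 66.6944
Sum = 1864.8333
Variance = 1864.8333/6 = 310.8056

Variance = 310.8056


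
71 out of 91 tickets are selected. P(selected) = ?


P = 71/91 = 0.7802

P = 0.7802


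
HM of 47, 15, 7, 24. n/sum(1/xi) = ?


Sum of reciprocals = 1/47 + 1/15 + 1/7 + 1/24 = 0.272467
HM = 4/0.272467 = 14.6807

HM = 14.6807


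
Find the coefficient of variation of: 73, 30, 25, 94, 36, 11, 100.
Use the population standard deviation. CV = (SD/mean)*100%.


Mean = 52.7143
SD = 33.0701
CV = (33.0701/52.7143)*100 = 62.7346%

CV = 62.7346%


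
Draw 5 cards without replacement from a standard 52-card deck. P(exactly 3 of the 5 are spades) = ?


Hypergeometric: P(X=3) = C(13,3)·C(39,2) / C(52,5)
= 286 × 741 / 2598960
= 211926/2598960 = 0.0815

P = 0.0815


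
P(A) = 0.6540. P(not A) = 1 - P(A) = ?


P(not A) = 1 - 0.6540 = 0.3460

P(not A) = 0.3460


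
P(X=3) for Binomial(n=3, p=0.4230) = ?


C(3,3) = 1
p^3 = 0.075687
(1-p)^0 = 1.000000
P = 1 * 0.075687 * 1.000000 = 0.0757

P(X=3) = 0.0757


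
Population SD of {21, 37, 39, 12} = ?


Mean = 27.2500
Variance = 126.1875
SD = sqrt(126.1875) = 11.2333

SD = 11.2333


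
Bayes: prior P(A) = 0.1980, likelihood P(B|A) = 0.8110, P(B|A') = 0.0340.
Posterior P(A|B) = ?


P(B) = P(B|A)*P(A) + P(B|A')*P(A')
= 0.8110*0.1980 + 0.0340*0.8020
= 0.160578 + 0.027268 = 0.187846
P(A|B) = 0.160578/0.187846 = 0.8548

P(A|B) = 0.8548


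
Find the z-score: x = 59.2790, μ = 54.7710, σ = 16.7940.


z = (59.2790 - 54.7710)/16.7940
= 4.5080/16.7940
= 0.2684

z = 0.2684


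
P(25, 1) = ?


P(25,1) = 25!/24!
= 15511210043330985984000000/620448401733239439360000
= 25

P(25,1) = 25


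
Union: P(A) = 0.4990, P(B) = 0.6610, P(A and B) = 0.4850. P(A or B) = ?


P(A∪B) = 0.4990 + 0.6610 - 0.4850
= 1.1600 - 0.4850
= 0.6750

P(A∪B) = 0.6750


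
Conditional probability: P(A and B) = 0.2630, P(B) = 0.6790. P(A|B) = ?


P(A|B) = 0.2630/0.6790 = 0.3873

P(A|B) = 0.3873


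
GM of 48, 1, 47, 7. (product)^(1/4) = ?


Product = 48 × 1 × 47 × 7 = 15792
GM = 15792^(1/4) = 11.2101

GM = 11.2101


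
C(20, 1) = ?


C(20,1) = 20!/(1! × 19!)
= 2432902008176640000/(1 × 121645100408832000)
= 20

C(20,1) = 20


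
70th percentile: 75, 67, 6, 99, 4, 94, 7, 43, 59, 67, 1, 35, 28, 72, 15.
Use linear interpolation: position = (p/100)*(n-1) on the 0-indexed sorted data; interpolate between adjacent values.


Sorted: 1, 4, 6, 7, 15, 28, 35, 43, 59, 67, 67, 72, 75, 94, 99
n = 15
Index = 70/100 * 14 = 9.8000
Lower = data[9] = 67, Upper = data[10] = 67
P70 = 67 + 0.8000*(0) = 67.0000

P70 = 67.0000


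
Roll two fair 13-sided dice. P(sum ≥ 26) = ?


Total outcomes = 13×13 = 169
Favorable (sum ≥ 26): 1
P = 1/169 = 0.0059

P = 0.0059


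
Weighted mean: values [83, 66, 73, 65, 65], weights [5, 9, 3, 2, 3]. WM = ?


Numerator = 83*5 + 66*9 + 73*3 + 65*2 + 65*3 = 1553
Denominator = 5 + 9 + 3 + 2 + 3 = 22
WM = 1553/22 = 70.5909

WM = 70.5909


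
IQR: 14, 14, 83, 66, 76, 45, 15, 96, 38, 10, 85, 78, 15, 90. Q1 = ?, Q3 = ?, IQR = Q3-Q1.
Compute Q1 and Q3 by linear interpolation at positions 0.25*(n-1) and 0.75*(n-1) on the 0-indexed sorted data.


Sorted: 10, 14, 14, 15, 15, 38, 45, 66, 76, 78, 83, 85, 90, 96
Q1 (25th %ile) = 15.0000
Q3 (75th %ile) = 81.7500
IQR = 81.7500 - 15.0000 = 66.7500

IQR = 66.7500


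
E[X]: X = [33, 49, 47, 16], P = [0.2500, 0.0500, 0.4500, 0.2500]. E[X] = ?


E[X] = 33*0.2500 + 49*0.0500 + 47*0.4500 + 16*0.2500
= 8.2500 + 2.4500 + 21.1500 + 4.0000
= 35.8500

E[X] = 35.8500


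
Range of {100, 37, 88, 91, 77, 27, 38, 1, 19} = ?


Max = 100, Min = 1
Range = 100 - 1 = 99

Range = 99


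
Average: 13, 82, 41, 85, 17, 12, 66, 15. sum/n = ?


Sum = 13 + 82 + 41 + 85 + 17 + 12 + 66 + 15 = 331
n = 8
Mean = 331/8 = 41.3750

Mean = 41.3750


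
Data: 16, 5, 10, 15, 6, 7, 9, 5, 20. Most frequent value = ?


Frequencies: 5:2, 6:1, 7:1, 9:1, 10:1, 15:1, 16:1, 20:1
Max frequency = 2
Mode = 5

Mode = 5


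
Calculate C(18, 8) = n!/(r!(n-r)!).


C(18,8) = 18!/(8! × 10!)
= 6402373705728000/(40320 × 3628800)
= 43758

C(18,8) = 43758


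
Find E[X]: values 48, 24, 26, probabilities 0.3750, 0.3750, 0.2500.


E[X] = 48*0.3750 + 24*0.3750 + 26*0.2500
= 18.0000 + 9.0000 + 6.5000
= 33.5000

E[X] = 33.5000


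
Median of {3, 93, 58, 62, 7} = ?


Sorted: 3, 7, 58, 62, 93
n = 5 (odd)
Middle value = 58

Median = 58


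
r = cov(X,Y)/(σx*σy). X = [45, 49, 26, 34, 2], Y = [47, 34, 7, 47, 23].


Mean X = 31.2000, Mean Y = 31.6000
SD X = 16.702096, SD Y = 15.226293
Cov = 135.480000
r = 135.480000/(16.702096*15.226293) = 0.5327

r = 0.5327


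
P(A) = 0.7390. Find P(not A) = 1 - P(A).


P(not A) = 1 - 0.7390 = 0.2610

P(not A) = 0.2610


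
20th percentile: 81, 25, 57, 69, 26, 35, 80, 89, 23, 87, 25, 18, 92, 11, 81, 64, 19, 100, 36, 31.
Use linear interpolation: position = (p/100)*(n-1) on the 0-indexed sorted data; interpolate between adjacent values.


Sorted: 11, 18, 19, 23, 25, 25, 26, 31, 35, 36, 57, 64, 69, 80, 81, 81, 87, 89, 92, 100
n = 20
Index = 20/100 * 19 = 3.8000
Lower = data[3] = 23, Upper = data[4] = 25
P20 = 23 + 0.8000*(2) = 24.6000

P20 = 24.6000


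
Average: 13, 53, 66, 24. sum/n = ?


Sum = 13 + 53 + 66 + 24 = 156
n = 4
Mean = 156/4 = 39.0000

Mean = 39.0000


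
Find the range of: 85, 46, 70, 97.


Max = 97, Min = 46
Range = 97 - 46 = 51

Range = 51


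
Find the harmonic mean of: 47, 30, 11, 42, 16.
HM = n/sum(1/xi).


Sum of reciprocals = 1/47 + 1/30 + 1/11 + 1/42 + 1/16 = 0.231829
HM = 5/0.231829 = 21.5677

HM = 21.5677


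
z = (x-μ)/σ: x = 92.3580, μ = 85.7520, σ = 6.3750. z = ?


z = (92.3580 - 85.7520)/6.3750
= 6.6060/6.3750
= 1.0362

z = 1.0362
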